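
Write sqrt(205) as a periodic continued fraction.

Write x_i = (sqrt(205) + m_i)/d_i with (m_0, d_0) = (0, 1). a_0 = floor(sqrt(205)) = 14, since 14^2 = 196 <= 205 < 225 = 15^2.
Iterate m_{i+1} = d_i*a_i - m_i, d_{i+1} = (205 - m_{i+1}^2)/d_i, a_{i+1} = floor((a_0 + m_{i+1})/d_{i+1}):
  m_1 = 1*14 - 0 = 14, d_1 = (205 - 14^2)/1 = 9/1 = 9, a_1 = floor((14 + 14)/9) = 3.
  m_2 = 9*3 - 14 = 13, d_2 = (205 - 13^2)/9 = 36/9 = 4, a_2 = floor((14 + 13)/4) = 6.
  m_3 = 4*6 - 13 = 11, d_3 = (205 - 11^2)/4 = 84/4 = 21, a_3 = floor((14 + 11)/21) = 1.
  m_4 = 21*1 - 11 = 10, d_4 = (205 - 10^2)/21 = 105/21 = 5, a_4 = floor((14 + 10)/5) = 4.
  m_5 = 5*4 - 10 = 10, d_5 = (205 - 10^2)/5 = 105/5 = 21, a_5 = floor((14 + 10)/21) = 1.
  m_6 = 21*1 - 10 = 11, d_6 = (205 - 11^2)/21 = 84/21 = 4, a_6 = floor((14 + 11)/4) = 6.
  m_7 = 4*6 - 11 = 13, d_7 = (205 - 13^2)/4 = 36/4 = 9, a_7 = floor((14 + 13)/9) = 3.
  m_8 = 9*3 - 13 = 14, d_8 = (205 - 14^2)/9 = 9/9 = 1, a_8 = floor((14 + 14)/1) = 28.
  m_9 = 1*28 - 14 = 14, d_9 = (205 - 14^2)/1 = 9/1 = 9: (m_9, d_9) = (m_1, d_1) = (14, 9), so from here the quotients repeat a_1, ..., a_8; the period length is 8.
Hence the expansion of sqrt(205) is a_0 = 14 followed by the repeating block 3, 6, 1, 4, 1, 6, 3, 28 (period 8).

[14; (3, 6, 1, 4, 1, 6, 3, 28)]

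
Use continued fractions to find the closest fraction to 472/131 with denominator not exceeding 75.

245/68

Expand x = 472/131 as a continued fraction with the Euclidean algorithm:
  472 = 3*131 + 79, so a_0 = 3.
  131 = 1*79 + 52, so a_1 = 1.
  79 = 1*52 + 27, so a_2 = 1.
  52 = 1*27 + 25, so a_3 = 1.
  27 = 1*25 + 2, so a_4 = 1.
  25 = 12*2 + 1, so a_5 = 12.
  2 = 2*1 + 0, so a_6 = 2.
so x = [3; 1, 1, 1, 1, 12, 2].
Convergents (p_i = a_i*p_{i-1} + p_{i-2}, q_i = a_i*q_{i-1} + q_{i-2} with p_{-2}=0, p_{-1}=1, q_{-2}=1, q_{-1}=0), until the denominator exceeds 75:
  i=0: a_0=3, p_0 = 3*1 + 0 = 3, q_0 = 3*0 + 1 = 1.
  i=1: a_1=1, p_1 = 1*3 + 1 = 4, q_1 = 1*1 + 0 = 1.
  i=2: a_2=1, p_2 = 1*4 + 3 = 7, q_2 = 1*1 + 1 = 2.
  i=3: a_3=1, p_3 = 1*7 + 4 = 11, q_3 = 1*2 + 1 = 3.
  i=4: a_4=1, p_4 = 1*11 + 7 = 18, q_4 = 1*3 + 2 = 5.
  i=5: a_5=12, p_5 = 12*18 + 11 = 227, q_5 = 12*5 + 3 = 63.
  i=6: a_6=2, p_6 = 2*227 + 18 = 472, q_6 = 2*63 + 5 = 131.
q_6 = 131 > 75, so the last convergent with denominator <= 75 is p_5/q_5 = 227/63.
The closest fraction with denominator <= 75 is either p_5/q_5 or the intermediate fraction (k*p_5 + p_4)/(k*q_5 + q_4) with the largest k >= 1 whose denominator stays <= 75; these approach x as k grows, and every other convergent or intermediate fraction in range is farther away.
Largest k: floor((75 - q_4)/q_5) = floor((75 - 5)/63) = 1.
That gives (1*227 + 18)/(1*63 + 5) = 245/68.
Compare the errors: |x - 227/63| = |472*63 - 227*131|/(131*63) = 1/8253, and |x - 245/68| = |472*68 - 245*131|/(131*68) = 1/8908.
Cross-multiplying, 1*8253 = 8253 < 8908 = 1*8908, so 1/8908 is smaller: the intermediate fraction 245/68 is closer to x than 227/63.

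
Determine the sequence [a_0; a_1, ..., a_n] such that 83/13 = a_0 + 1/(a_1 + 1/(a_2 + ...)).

[6; 2, 1, 1, 2]

Run the Euclidean algorithm on 83 and 13; the successive quotients are the partial quotients a_0, a_1, ... (each step inverts the fractional part left over by the previous one):
  83 = 6*13 + 5, so a_0 = 6.
  13 = 2*5 + 3, so a_1 = 2.
  5 = 1*3 + 2, so a_2 = 1.
  3 = 1*2 + 1, so a_3 = 1.
  2 = 2*1 + 0, so a_4 = 2.
The remainder reaches 0 after 5 divisions, so the expansion has 5 partial quotients, read off in order.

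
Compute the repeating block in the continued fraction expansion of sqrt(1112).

Write x_i = (sqrt(1112) + m_i)/d_i with (m_0, d_0) = (0, 1). a_0 = floor(sqrt(1112)) = 33, since 33^2 = 1089 <= 1112 < 1156 = 34^2.
Iterate m_{i+1} = d_i*a_i - m_i, d_{i+1} = (1112 - m_{i+1}^2)/d_i, a_{i+1} = floor((a_0 + m_{i+1})/d_{i+1}):
  m_1 = 1*33 - 0 = 33, d_1 = (1112 - 33^2)/1 = 23/1 = 23, a_1 = floor((33 + 33)/23) = 2.
  m_2 = 23*2 - 33 = 13, d_2 = (1112 - 13^2)/23 = 943/23 = 41, a_2 = floor((33 + 13)/41) = 1.
  m_3 = 41*1 - 13 = 28, d_3 = (1112 - 28^2)/41 = 328/41 = 8, a_3 = floor((33 + 28)/8) = 7.
  m_4 = 8*7 - 28 = 28, d_4 = (1112 - 28^2)/8 = 328/8 = 41, a_4 = floor((33 + 28)/41) = 1.
  m_5 = 41*1 - 28 = 13, d_5 = (1112 - 13^2)/41 = 943/41 = 23, a_5 = floor((33 + 13)/23) = 2.
  m_6 = 23*2 - 13 = 33, d_6 = (1112 - 33^2)/23 = 23/23 = 1, a_6 = floor((33 + 33)/1) = 66.
  m_7 = 1*66 - 33 = 33, d_7 = (1112 - 33^2)/1 = 23/1 = 23: (m_7, d_7) = (m_1, d_1) = (33, 23), so from here the quotients repeat a_1, ..., a_6; the period length is 6.
Hence the expansion of sqrt(1112) is a_0 = 33 followed by the repeating block 2, 1, 7, 1, 2, 66 (period 6).

[33; (2, 1, 7, 1, 2, 66)]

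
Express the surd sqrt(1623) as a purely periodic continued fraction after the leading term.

[40; (3, 2, 26, 2, 3, 80)]

Write x_i = (sqrt(1623) + m_i)/d_i with (m_0, d_0) = (0, 1). a_0 = floor(sqrt(1623)) = 40, since 40^2 = 1600 <= 1623 < 1681 = 41^2.
Iterate m_{i+1} = d_i*a_i - m_i, d_{i+1} = (1623 - m_{i+1}^2)/d_i, a_{i+1} = floor((a_0 + m_{i+1})/d_{i+1}):
  m_1 = 1*40 - 0 = 40, d_1 = (1623 - 40^2)/1 = 23/1 = 23, a_1 = floor((40 + 40)/23) = 3.
  m_2 = 23*3 - 40 = 29, d_2 = (1623 - 29^2)/23 = 782/23 = 34, a_2 = floor((40 + 29)/34) = 2.
  m_3 = 34*2 - 29 = 39, d_3 = (1623 - 39^2)/34 = 102/34 = 3, a_3 = floor((40 + 39)/3) = 26.
  m_4 = 3*26 - 39 = 39, d_4 = (1623 - 39^2)/3 = 102/3 = 34, a_4 = floor((40 + 39)/34) = 2.
  m_5 = 34*2 - 39 = 29, d_5 = (1623 - 29^2)/34 = 782/34 = 23, a_5 = floor((40 + 29)/23) = 3.
  m_6 = 23*3 - 29 = 40, d_6 = (1623 - 40^2)/23 = 23/23 = 1, a_6 = floor((40 + 40)/1) = 80.
  m_7 = 1*80 - 40 = 40, d_7 = (1623 - 40^2)/1 = 23/1 = 23: (m_7, d_7) = (m_1, d_1) = (40, 23), so from here the quotients repeat a_1, ..., a_6; the period length is 6.
Hence the expansion of sqrt(1623) is a_0 = 40 followed by the repeating block 3, 2, 26, 2, 3, 80 (period 6).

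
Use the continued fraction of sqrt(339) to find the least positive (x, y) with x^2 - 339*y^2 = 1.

(x, y) = (97970, 5321)

First expand sqrt(339) as a continued fraction. With x_i = (sqrt(339) + m_i)/d_i and (m_0, d_0) = (0, 1): a_0 = floor(sqrt(339)) = 18, since 18^2 = 324 <= 339 < 361 = 19^2.
Iterate m_{i+1} = d_i*a_i - m_i, d_{i+1} = (339 - m_{i+1}^2)/d_i, a_{i+1} = floor((a_0 + m_{i+1})/d_{i+1}):
  m_1 = 1*18 - 0 = 18, d_1 = (339 - 18^2)/1 = 15/1 = 15, a_1 = floor((18 + 18)/15) = 2.
  m_2 = 15*2 - 18 = 12, d_2 = (339 - 12^2)/15 = 195/15 = 13, a_2 = floor((18 + 12)/13) = 2.
  m_3 = 13*2 - 12 = 14, d_3 = (339 - 14^2)/13 = 143/13 = 11, a_3 = floor((18 + 14)/11) = 2.
  m_4 = 11*2 - 14 = 8, d_4 = (339 - 8^2)/11 = 275/11 = 25, a_4 = floor((18 + 8)/25) = 1.
  m_5 = 25*1 - 8 = 17, d_5 = (339 - 17^2)/25 = 50/25 = 2, a_5 = floor((18 + 17)/2) = 17.
  m_6 = 2*17 - 17 = 17, d_6 = (339 - 17^2)/2 = 50/2 = 25, a_6 = floor((18 + 17)/25) = 1.
  m_7 = 25*1 - 17 = 8, d_7 = (339 - 8^2)/25 = 275/25 = 11, a_7 = floor((18 + 8)/11) = 2.
  m_8 = 11*2 - 8 = 14, d_8 = (339 - 14^2)/11 = 143/11 = 13, a_8 = floor((18 + 14)/13) = 2.
  m_9 = 13*2 - 14 = 12, d_9 = (339 - 12^2)/13 = 195/13 = 15, a_9 = floor((18 + 12)/15) = 2.
  m_10 = 15*2 - 12 = 18, d_10 = (339 - 18^2)/15 = 15/15 = 1, a_10 = floor((18 + 18)/1) = 36.
  m_11 = 1*36 - 18 = 18, d_11 = (339 - 18^2)/1 = 15/1 = 15: (m_11, d_11) = (m_1, d_1) = (18, 15), so from here the quotients repeat a_1, ..., a_10; the period length is 10.
So sqrt(339) = [18; (2, 2, 2, 1, 17, 1, 2, 2, 2, 36)] with period length k = 10.
k is even, so the fundamental solution of x^2 - 339y^2 = 1 is (p_{k-1}, q_{k-1}) = (p_9, q_9); compute convergents through index 9.
Convergents (p_i = a_i*p_{i-1} + p_{i-2}, q_i = a_i*q_{i-1} + q_{i-2} with p_{-2}=0, p_{-1}=1, q_{-2}=1, q_{-1}=0):
  i=0: a_0=18, p_0 = 18*1 + 0 = 18, q_0 = 18*0 + 1 = 1.
  i=1: a_1=2, p_1 = 2*18 + 1 = 37, q_1 = 2*1 + 0 = 2.
  i=2: a_2=2, p_2 = 2*37 + 18 = 92, q_2 = 2*2 + 1 = 5.
  i=3: a_3=2, p_3 = 2*92 + 37 = 221, q_3 = 2*5 + 2 = 12.
  i=4: a_4=1, p_4 = 1*221 + 92 = 313, q_4 = 1*12 + 5 = 17.
  i=5: a_5=17, p_5 = 17*313 + 221 = 5542, q_5 = 17*17 + 12 = 301.
  i=6: a_6=1, p_6 = 1*5542 + 313 = 5855, q_6 = 1*301 + 17 = 318.
  i=7: a_7=2, p_7 = 2*5855 + 5542 = 17252, q_7 = 2*318 + 301 = 937.
  i=8: a_8=2, p_8 = 2*17252 + 5855 = 40359, q_8 = 2*937 + 318 = 2192.
  i=9: a_9=2, p_9 = 2*40359 + 17252 = 97970, q_9 = 2*2192 + 937 = 5321.
Check: 97970^2 - 339*5321^2 = 9598120900 - 9598120899 = 1, so (x, y) = (97970, 5321) solves the equation, and by the theorem it is the least positive solution.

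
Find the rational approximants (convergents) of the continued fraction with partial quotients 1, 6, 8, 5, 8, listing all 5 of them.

Using the convergent recurrence p_i = a_i*p_{i-1} + p_{i-2}, q_i = a_i*q_{i-1} + q_{i-2} with p_{-2}=0, p_{-1}=1, q_{-2}=1, q_{-1}=0:
  i=0: a_0=1, p_0 = 1*1 + 0 = 1, q_0 = 1*0 + 1 = 1.
  i=1: a_1=6, p_1 = 6*1 + 1 = 7, q_1 = 6*1 + 0 = 6.
  i=2: a_2=8, p_2 = 8*7 + 1 = 57, q_2 = 8*6 + 1 = 49.
  i=3: a_3=5, p_3 = 5*57 + 7 = 292, q_3 = 5*49 + 6 = 251.
  i=4: a_4=8, p_4 = 8*292 + 57 = 2393, q_4 = 8*251 + 49 = 2057.

1/1, 7/6, 57/49, 292/251, 2393/2057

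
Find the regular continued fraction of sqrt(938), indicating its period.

Write x_i = (sqrt(938) + m_i)/d_i with (m_0, d_0) = (0, 1). a_0 = floor(sqrt(938)) = 30, since 30^2 = 900 <= 938 < 961 = 31^2.
Iterate m_{i+1} = d_i*a_i - m_i, d_{i+1} = (938 - m_{i+1}^2)/d_i, a_{i+1} = floor((a_0 + m_{i+1})/d_{i+1}):
  m_1 = 1*30 - 0 = 30, d_1 = (938 - 30^2)/1 = 38/1 = 38, a_1 = floor((30 + 30)/38) = 1.
  m_2 = 38*1 - 30 = 8, d_2 = (938 - 8^2)/38 = 874/38 = 23, a_2 = floor((30 + 8)/23) = 1.
  m_3 = 23*1 - 8 = 15, d_3 = (938 - 15^2)/23 = 713/23 = 31, a_3 = floor((30 + 15)/31) = 1.
  m_4 = 31*1 - 15 = 16, d_4 = (938 - 16^2)/31 = 682/31 = 22, a_4 = floor((30 + 16)/22) = 2.
  m_5 = 22*2 - 16 = 28, d_5 = (938 - 28^2)/22 = 154/22 = 7, a_5 = floor((30 + 28)/7) = 8.
  m_6 = 7*8 - 28 = 28, d_6 = (938 - 28^2)/7 = 154/7 = 22, a_6 = floor((30 + 28)/22) = 2.
  m_7 = 22*2 - 28 = 16, d_7 = (938 - 16^2)/22 = 682/22 = 31, a_7 = floor((30 + 16)/31) = 1.
  m_8 = 31*1 - 16 = 15, d_8 = (938 - 15^2)/31 = 713/31 = 23, a_8 = floor((30 + 15)/23) = 1.
  m_9 = 23*1 - 15 = 8, d_9 = (938 - 8^2)/23 = 874/23 = 38, a_9 = floor((30 + 8)/38) = 1.
  m_10 = 38*1 - 8 = 30, d_10 = (938 - 30^2)/38 = 38/38 = 1, a_10 = floor((30 + 30)/1) = 60.
  m_11 = 1*60 - 30 = 30, d_11 = (938 - 30^2)/1 = 38/1 = 38: (m_11, d_11) = (m_1, d_1) = (30, 38), so from here the quotients repeat a_1, ..., a_10; the period length is 10.
Hence the expansion of sqrt(938) is a_0 = 30 followed by the repeating block 1, 1, 1, 2, 8, 2, 1, 1, 1, 60 (period 10).

[30; (1, 1, 1, 2, 8, 2, 1, 1, 1, 60)]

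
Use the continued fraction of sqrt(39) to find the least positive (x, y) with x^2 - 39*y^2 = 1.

First expand sqrt(39) as a continued fraction. With x_i = (sqrt(39) + m_i)/d_i and (m_0, d_0) = (0, 1): a_0 = floor(sqrt(39)) = 6, since 6^2 = 36 <= 39 < 49 = 7^2.
Iterate m_{i+1} = d_i*a_i - m_i, d_{i+1} = (39 - m_{i+1}^2)/d_i, a_{i+1} = floor((a_0 + m_{i+1})/d_{i+1}):
  m_1 = 1*6 - 0 = 6, d_1 = (39 - 6^2)/1 = 3/1 = 3, a_1 = floor((6 + 6)/3) = 4.
  m_2 = 3*4 - 6 = 6, d_2 = (39 - 6^2)/3 = 3/3 = 1, a_2 = floor((6 + 6)/1) = 12.
  m_3 = 1*12 - 6 = 6, d_3 = (39 - 6^2)/1 = 3/1 = 3: (m_3, d_3) = (m_1, d_1) = (6, 3), so from here the quotients repeat a_1, a_2; the period length is 2.
So sqrt(39) = [6; (4, 12)] with period length k = 2.
k is even, so the fundamental solution of x^2 - 39y^2 = 1 is (p_{k-1}, q_{k-1}) = (p_1, q_1); compute convergents through index 1.
Convergents (p_i = a_i*p_{i-1} + p_{i-2}, q_i = a_i*q_{i-1} + q_{i-2} with p_{-2}=0, p_{-1}=1, q_{-2}=1, q_{-1}=0):
  i=0: a_0=6, p_0 = 6*1 + 0 = 6, q_0 = 6*0 + 1 = 1.
  i=1: a_1=4, p_1 = 4*6 + 1 = 25, q_1 = 4*1 + 0 = 4.
Check: 25^2 - 39*4^2 = 625 - 624 = 1, so (x, y) = (25, 4) solves the equation, and by the theorem it is the least positive solution.

(x, y) = (25, 4)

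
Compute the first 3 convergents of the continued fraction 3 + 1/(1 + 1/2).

3/1, 4/1, 11/3

Using the convergent recurrence p_i = a_i*p_{i-1} + p_{i-2}, q_i = a_i*q_{i-1} + q_{i-2} with p_{-2}=0, p_{-1}=1, q_{-2}=1, q_{-1}=0:
  i=0: a_0=3, p_0 = 3*1 + 0 = 3, q_0 = 3*0 + 1 = 1.
  i=1: a_1=1, p_1 = 1*3 + 1 = 4, q_1 = 1*1 + 0 = 1.
  i=2: a_2=2, p_2 = 2*4 + 3 = 11, q_2 = 2*1 + 1 = 3.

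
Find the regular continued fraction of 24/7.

Run the Euclidean algorithm on 24 and 7; the successive quotients are the partial quotients a_0, a_1, ... (each step inverts the fractional part left over by the previous one):
  24 = 3*7 + 3, so a_0 = 3.
  7 = 2*3 + 1, so a_1 = 2.
  3 = 3*1 + 0, so a_2 = 3.
The remainder reaches 0 after 3 divisions, so the expansion has 3 partial quotients, read off in order.

[3; 2, 3]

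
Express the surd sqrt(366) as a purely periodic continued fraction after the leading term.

Write x_i = (sqrt(366) + m_i)/d_i with (m_0, d_0) = (0, 1). a_0 = floor(sqrt(366)) = 19, since 19^2 = 361 <= 366 < 400 = 20^2.
Iterate m_{i+1} = d_i*a_i - m_i, d_{i+1} = (366 - m_{i+1}^2)/d_i, a_{i+1} = floor((a_0 + m_{i+1})/d_{i+1}):
  m_1 = 1*19 - 0 = 19, d_1 = (366 - 19^2)/1 = 5/1 = 5, a_1 = floor((19 + 19)/5) = 7.
  m_2 = 5*7 - 19 = 16, d_2 = (366 - 16^2)/5 = 110/5 = 22, a_2 = floor((19 + 16)/22) = 1.
  m_3 = 22*1 - 16 = 6, d_3 = (366 - 6^2)/22 = 330/22 = 15, a_3 = floor((19 + 6)/15) = 1.
  m_4 = 15*1 - 6 = 9, d_4 = (366 - 9^2)/15 = 285/15 = 19, a_4 = floor((19 + 9)/19) = 1.
  m_5 = 19*1 - 9 = 10, d_5 = (366 - 10^2)/19 = 266/19 = 14, a_5 = floor((19 + 10)/14) = 2.
  m_6 = 14*2 - 10 = 18, d_6 = (366 - 18^2)/14 = 42/14 = 3, a_6 = floor((19 + 18)/3) = 12.
  m_7 = 3*12 - 18 = 18, d_7 = (366 - 18^2)/3 = 42/3 = 14, a_7 = floor((19 + 18)/14) = 2.
  m_8 = 14*2 - 18 = 10, d_8 = (366 - 10^2)/14 = 266/14 = 19, a_8 = floor((19 + 10)/19) = 1.
  m_9 = 19*1 - 10 = 9, d_9 = (366 - 9^2)/19 = 285/19 = 15, a_9 = floor((19 + 9)/15) = 1.
  m_10 = 15*1 - 9 = 6, d_10 = (366 - 6^2)/15 = 330/15 = 22, a_10 = floor((19 + 6)/22) = 1.
  m_11 = 22*1 - 6 = 16, d_11 = (366 - 16^2)/22 = 110/22 = 5, a_11 = floor((19 + 16)/5) = 7.
  m_12 = 5*7 - 16 = 19, d_12 = (366 - 19^2)/5 = 5/5 = 1, a_12 = floor((19 + 19)/1) = 38.
  m_13 = 1*38 - 19 = 19, d_13 = (366 - 19^2)/1 = 5/1 = 5: (m_13, d_13) = (m_1, d_1) = (19, 5), so from here the quotients repeat a_1, ..., a_12; the period length is 12.
Hence the expansion of sqrt(366) is a_0 = 19 followed by the repeating block 7, 1, 1, 1, 2, 12, 2, 1, 1, 1, 7, 38 (period 12).

[19; (7, 1, 1, 1, 2, 12, 2, 1, 1, 1, 7, 38)]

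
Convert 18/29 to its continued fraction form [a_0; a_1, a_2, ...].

Run the Euclidean algorithm on 18 and 29; the successive quotients are the partial quotients a_0, a_1, ... (each step inverts the fractional part left over by the previous one):
  18 = 0*29 + 18, so a_0 = 0.
  29 = 1*18 + 11, so a_1 = 1.
  18 = 1*11 + 7, so a_2 = 1.
  11 = 1*7 + 4, so a_3 = 1.
  7 = 1*4 + 3, so a_4 = 1.
  4 = 1*3 + 1, so a_5 = 1.
  3 = 3*1 + 0, so a_6 = 3.
The remainder reaches 0 after 7 divisions, so the expansion has 7 partial quotients, read off in order.

[0; 1, 1, 1, 1, 1, 3]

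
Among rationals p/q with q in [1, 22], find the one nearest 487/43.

249/22

Expand x = 487/43 as a continued fraction with the Euclidean algorithm:
  487 = 11*43 + 14, so a_0 = 11.
  43 = 3*14 + 1, so a_1 = 3.
  14 = 14*1 + 0, so a_2 = 14.
so x = [11; 3, 14].
Convergents (p_i = a_i*p_{i-1} + p_{i-2}, q_i = a_i*q_{i-1} + q_{i-2} with p_{-2}=0, p_{-1}=1, q_{-2}=1, q_{-1}=0), until the denominator exceeds 22:
  i=0: a_0=11, p_0 = 11*1 + 0 = 11, q_0 = 11*0 + 1 = 1.
  i=1: a_1=3, p_1 = 3*11 + 1 = 34, q_1 = 3*1 + 0 = 3.
  i=2: a_2=14, p_2 = 14*34 + 11 = 487, q_2 = 14*3 + 1 = 43.
q_2 = 43 > 22, so the last convergent with denominator <= 22 is p_1/q_1 = 34/3.
The closest fraction with denominator <= 22 is either p_1/q_1 or the intermediate fraction (k*p_1 + p_0)/(k*q_1 + q_0) with the largest k >= 1 whose denominator stays <= 22; these approach x as k grows, and every other convergent or intermediate fraction in range is farther away.
Largest k: floor((22 - q_0)/q_1) = floor((22 - 1)/3) = 7.
That gives (7*34 + 11)/(7*3 + 1) = 249/22.
Compare the errors: |x - 34/3| = |487*3 - 34*43|/(43*3) = 1/129, and |x - 249/22| = |487*22 - 249*43|/(43*22) = 7/946.
Cross-multiplying, 7*129 = 903 < 946 = 1*946, so 7/946 is smaller: the intermediate fraction 249/22 is closer to x than 34/3.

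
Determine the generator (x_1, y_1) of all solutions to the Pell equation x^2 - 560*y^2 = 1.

First expand sqrt(560) as a continued fraction. With x_i = (sqrt(560) + m_i)/d_i and (m_0, d_0) = (0, 1): a_0 = floor(sqrt(560)) = 23, since 23^2 = 529 <= 560 < 576 = 24^2.
Iterate m_{i+1} = d_i*a_i - m_i, d_{i+1} = (560 - m_{i+1}^2)/d_i, a_{i+1} = floor((a_0 + m_{i+1})/d_{i+1}):
  m_1 = 1*23 - 0 = 23, d_1 = (560 - 23^2)/1 = 31/1 = 31, a_1 = floor((23 + 23)/31) = 1.
  m_2 = 31*1 - 23 = 8, d_2 = (560 - 8^2)/31 = 496/31 = 16, a_2 = floor((23 + 8)/16) = 1.
  m_3 = 16*1 - 8 = 8, d_3 = (560 - 8^2)/16 = 496/16 = 31, a_3 = floor((23 + 8)/31) = 1.
  m_4 = 31*1 - 8 = 23, d_4 = (560 - 23^2)/31 = 31/31 = 1, a_4 = floor((23 + 23)/1) = 46.
  m_5 = 1*46 - 23 = 23, d_5 = (560 - 23^2)/1 = 31/1 = 31: (m_5, d_5) = (m_1, d_1) = (23, 31), so from here the quotients repeat a_1, ..., a_4; the period length is 4.
So sqrt(560) = [23; (1, 1, 1, 46)] with period length k = 4.
k is even, so the fundamental solution of x^2 - 560y^2 = 1 is (p_{k-1}, q_{k-1}) = (p_3, q_3); compute convergents through index 3.
Convergents (p_i = a_i*p_{i-1} + p_{i-2}, q_i = a_i*q_{i-1} + q_{i-2} with p_{-2}=0, p_{-1}=1, q_{-2}=1, q_{-1}=0):
  i=0: a_0=23, p_0 = 23*1 + 0 = 23, q_0 = 23*0 + 1 = 1.
  i=1: a_1=1, p_1 = 1*23 + 1 = 24, q_1 = 1*1 + 0 = 1.
  i=2: a_2=1, p_2 = 1*24 + 23 = 47, q_2 = 1*1 + 1 = 2.
  i=3: a_3=1, p_3 = 1*47 + 24 = 71, q_3 = 1*2 + 1 = 3.
Check: 71^2 - 560*3^2 = 5041 - 5040 = 1, so (x, y) = (71, 3) solves the equation, and by the theorem it is the least positive solution.

(x, y) = (71, 3)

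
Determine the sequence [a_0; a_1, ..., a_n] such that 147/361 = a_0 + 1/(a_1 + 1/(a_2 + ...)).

[0; 2, 2, 5, 6, 2]

Run the Euclidean algorithm on 147 and 361; the successive quotients are the partial quotients a_0, a_1, ... (each step inverts the fractional part left over by the previous one):
  147 = 0*361 + 147, so a_0 = 0.
  361 = 2*147 + 67, so a_1 = 2.
  147 = 2*67 + 13, so a_2 = 2.
  67 = 5*13 + 2, so a_3 = 5.
  13 = 6*2 + 1, so a_4 = 6.
  2 = 2*1 + 0, so a_5 = 2.
The remainder reaches 0 after 6 divisions, so the expansion has 6 partial quotients, read off in order.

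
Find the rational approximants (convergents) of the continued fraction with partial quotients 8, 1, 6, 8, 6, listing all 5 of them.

8/1, 9/1, 62/7, 505/57, 3092/349

Using the convergent recurrence p_i = a_i*p_{i-1} + p_{i-2}, q_i = a_i*q_{i-1} + q_{i-2} with p_{-2}=0, p_{-1}=1, q_{-2}=1, q_{-1}=0:
  i=0: a_0=8, p_0 = 8*1 + 0 = 8, q_0 = 8*0 + 1 = 1.
  i=1: a_1=1, p_1 = 1*8 + 1 = 9, q_1 = 1*1 + 0 = 1.
  i=2: a_2=6, p_2 = 6*9 + 8 = 62, q_2 = 6*1 + 1 = 7.
  i=3: a_3=8, p_3 = 8*62 + 9 = 505, q_3 = 8*7 + 1 = 57.
  i=4: a_4=6, p_4 = 6*505 + 62 = 3092, q_4 = 6*57 + 7 = 349.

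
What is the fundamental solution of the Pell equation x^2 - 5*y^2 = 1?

(x, y) = (9, 4)

First expand sqrt(5) as a continued fraction. With x_i = (sqrt(5) + m_i)/d_i and (m_0, d_0) = (0, 1): a_0 = floor(sqrt(5)) = 2, since 2^2 = 4 <= 5 < 9 = 3^2.
Iterate m_{i+1} = d_i*a_i - m_i, d_{i+1} = (5 - m_{i+1}^2)/d_i, a_{i+1} = floor((a_0 + m_{i+1})/d_{i+1}):
  m_1 = 1*2 - 0 = 2, d_1 = (5 - 2^2)/1 = 1/1 = 1, a_1 = floor((2 + 2)/1) = 4.
  m_2 = 1*4 - 2 = 2, d_2 = (5 - 2^2)/1 = 1/1 = 1: (m_2, d_2) = (m_1, d_1) = (2, 1), so from here the quotient a_1 repeats; the period length is 1.
So sqrt(5) = [2; (4)] with period length k = 1.
k is odd, so (p_{k-1}, q_{k-1}) only solves x^2 - 5y^2 = -1 and the fundamental solution of x^2 - 5y^2 = 1 is (p_{2k-1}, q_{2k-1}) = (p_1, q_1); compute convergents through index 1, running through the period twice.
Convergents (p_i = a_i*p_{i-1} + p_{i-2}, q_i = a_i*q_{i-1} + q_{i-2} with p_{-2}=0, p_{-1}=1, q_{-2}=1, q_{-1}=0):
  i=0: a_0=2, p_0 = 2*1 + 0 = 2, q_0 = 2*0 + 1 = 1.
  i=1: a_1=4, p_1 = 4*2 + 1 = 9, q_1 = 4*1 + 0 = 4.
Indeed p_0^2 - 5*q_0^2 = 4 - 5 = -1, not +1.
Check: 9^2 - 5*4^2 = 81 - 80 = 1, so (x, y) = (9, 4) solves the equation, and by the theorem it is the least positive solution.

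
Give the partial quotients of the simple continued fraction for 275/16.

[17; 5, 3]

Run the Euclidean algorithm on 275 and 16; the successive quotients are the partial quotients a_0, a_1, ... (each step inverts the fractional part left over by the previous one):
  275 = 17*16 + 3, so a_0 = 17.
  16 = 5*3 + 1, so a_1 = 5.
  3 = 3*1 + 0, so a_2 = 3.
The remainder reaches 0 after 3 divisions, so the expansion has 3 partial quotients, read off in order.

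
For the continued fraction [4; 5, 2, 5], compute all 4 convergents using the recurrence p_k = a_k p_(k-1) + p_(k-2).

Using the convergent recurrence p_i = a_i*p_{i-1} + p_{i-2}, q_i = a_i*q_{i-1} + q_{i-2} with p_{-2}=0, p_{-1}=1, q_{-2}=1, q_{-1}=0:
  i=0: a_0=4, p_0 = 4*1 + 0 = 4, q_0 = 4*0 + 1 = 1.
  i=1: a_1=5, p_1 = 5*4 + 1 = 21, q_1 = 5*1 + 0 = 5.
  i=2: a_2=2, p_2 = 2*21 + 4 = 46, q_2 = 2*5 + 1 = 11.
  i=3: a_3=5, p_3 = 5*46 + 21 = 251, q_3 = 5*11 + 5 = 60.

4/1, 21/5, 46/11, 251/60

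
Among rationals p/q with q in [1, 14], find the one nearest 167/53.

Expand x = 167/53 as a continued fraction with the Euclidean algorithm:
  167 = 3*53 + 8, so a_0 = 3.
  53 = 6*8 + 5, so a_1 = 6.
  8 = 1*5 + 3, so a_2 = 1.
  5 = 1*3 + 2, so a_3 = 1.
  3 = 1*2 + 1, so a_4 = 1.
  2 = 2*1 + 0, so a_5 = 2.
so x = [3; 6, 1, 1, 1, 2].
Convergents (p_i = a_i*p_{i-1} + p_{i-2}, q_i = a_i*q_{i-1} + q_{i-2} with p_{-2}=0, p_{-1}=1, q_{-2}=1, q_{-1}=0), until the denominator exceeds 14:
  i=0: a_0=3, p_0 = 3*1 + 0 = 3, q_0 = 3*0 + 1 = 1.
  i=1: a_1=6, p_1 = 6*3 + 1 = 19, q_1 = 6*1 + 0 = 6.
  i=2: a_2=1, p_2 = 1*19 + 3 = 22, q_2 = 1*6 + 1 = 7.
  i=3: a_3=1, p_3 = 1*22 + 19 = 41, q_3 = 1*7 + 6 = 13.
  i=4: a_4=1, p_4 = 1*41 + 22 = 63, q_4 = 1*13 + 7 = 20.
q_4 = 20 > 14, so the last convergent with denominator <= 14 is p_3/q_3 = 41/13.
The closest fraction with denominator <= 14 is either p_3/q_3 or the intermediate fraction (k*p_3 + p_2)/(k*q_3 + q_2) with the largest k >= 1 whose denominator stays <= 14; these approach x as k grows, and every other convergent or intermediate fraction in range is farther away.
Largest k: floor((14 - q_2)/q_3) = floor((14 - 7)/13) = 0.
Since k = 0, no intermediate fraction beyond p_3/q_3 has denominator <= 14, so the convergent 41/13 is the closest (its error is |167*13 - 41*53|/(53*13) = 2/689).

41/13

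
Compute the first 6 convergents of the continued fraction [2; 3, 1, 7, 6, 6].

Using the convergent recurrence p_i = a_i*p_{i-1} + p_{i-2}, q_i = a_i*q_{i-1} + q_{i-2} with p_{-2}=0, p_{-1}=1, q_{-2}=1, q_{-1}=0:
  i=0: a_0=2, p_0 = 2*1 + 0 = 2, q_0 = 2*0 + 1 = 1.
  i=1: a_1=3, p_1 = 3*2 + 1 = 7, q_1 = 3*1 + 0 = 3.
  i=2: a_2=1, p_2 = 1*7 + 2 = 9, q_2 = 1*3 + 1 = 4.
  i=3: a_3=7, p_3 = 7*9 + 7 = 70, q_3 = 7*4 + 3 = 31.
  i=4: a_4=6, p_4 = 6*70 + 9 = 429, q_4 = 6*31 + 4 = 190.
  i=5: a_5=6, p_5 = 6*429 + 70 = 2644, q_5 = 6*190 + 31 = 1171.

2/1, 7/3, 9/4, 70/31, 429/190, 2644/1171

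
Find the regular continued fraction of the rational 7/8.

[0; 1, 7]

Run the Euclidean algorithm on 7 and 8; the successive quotients are the partial quotients a_0, a_1, ... (each step inverts the fractional part left over by the previous one):
  7 = 0*8 + 7, so a_0 = 0.
  8 = 1*7 + 1, so a_1 = 1.
  7 = 7*1 + 0, so a_2 = 7.
The remainder reaches 0 after 3 divisions, so the expansion has 3 partial quotients, read off in order.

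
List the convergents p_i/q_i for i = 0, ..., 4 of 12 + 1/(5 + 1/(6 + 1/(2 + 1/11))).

12/1, 61/5, 378/31, 817/67, 9365/768

Using the convergent recurrence p_i = a_i*p_{i-1} + p_{i-2}, q_i = a_i*q_{i-1} + q_{i-2} with p_{-2}=0, p_{-1}=1, q_{-2}=1, q_{-1}=0:
  i=0: a_0=12, p_0 = 12*1 + 0 = 12, q_0 = 12*0 + 1 = 1.
  i=1: a_1=5, p_1 = 5*12 + 1 = 61, q_1 = 5*1 + 0 = 5.
  i=2: a_2=6, p_2 = 6*61 + 12 = 378, q_2 = 6*5 + 1 = 31.
  i=3: a_3=2, p_3 = 2*378 + 61 = 817, q_3 = 2*31 + 5 = 67.
  i=4: a_4=11, p_4 = 11*817 + 378 = 9365, q_4 = 11*67 + 31 = 768.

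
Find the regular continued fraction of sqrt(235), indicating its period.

[15; (3, 30)]

Write x_i = (sqrt(235) + m_i)/d_i with (m_0, d_0) = (0, 1). a_0 = floor(sqrt(235)) = 15, since 15^2 = 225 <= 235 < 256 = 16^2.
Iterate m_{i+1} = d_i*a_i - m_i, d_{i+1} = (235 - m_{i+1}^2)/d_i, a_{i+1} = floor((a_0 + m_{i+1})/d_{i+1}):
  m_1 = 1*15 - 0 = 15, d_1 = (235 - 15^2)/1 = 10/1 = 10, a_1 = floor((15 + 15)/10) = 3.
  m_2 = 10*3 - 15 = 15, d_2 = (235 - 15^2)/10 = 10/10 = 1, a_2 = floor((15 + 15)/1) = 30.
  m_3 = 1*30 - 15 = 15, d_3 = (235 - 15^2)/1 = 10/1 = 10: (m_3, d_3) = (m_1, d_1) = (15, 10), so from here the quotients repeat a_1, a_2; the period length is 2.
Hence the expansion of sqrt(235) is a_0 = 15 followed by the repeating block 3, 30 (period 2).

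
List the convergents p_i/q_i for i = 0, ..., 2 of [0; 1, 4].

Using the convergent recurrence p_i = a_i*p_{i-1} + p_{i-2}, q_i = a_i*q_{i-1} + q_{i-2} with p_{-2}=0, p_{-1}=1, q_{-2}=1, q_{-1}=0:
  i=0: a_0=0, p_0 = 0*1 + 0 = 0, q_0 = 0*0 + 1 = 1.
  i=1: a_1=1, p_1 = 1*0 + 1 = 1, q_1 = 1*1 + 0 = 1.
  i=2: a_2=4, p_2 = 4*1 + 0 = 4, q_2 = 4*1 + 1 = 5.

0/1, 1/1, 4/5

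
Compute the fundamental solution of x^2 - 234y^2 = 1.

(x, y) = (5201, 340)

First expand sqrt(234) as a continued fraction. With x_i = (sqrt(234) + m_i)/d_i and (m_0, d_0) = (0, 1): a_0 = floor(sqrt(234)) = 15, since 15^2 = 225 <= 234 < 256 = 16^2.
Iterate m_{i+1} = d_i*a_i - m_i, d_{i+1} = (234 - m_{i+1}^2)/d_i, a_{i+1} = floor((a_0 + m_{i+1})/d_{i+1}):
  m_1 = 1*15 - 0 = 15, d_1 = (234 - 15^2)/1 = 9/1 = 9, a_1 = floor((15 + 15)/9) = 3.
  m_2 = 9*3 - 15 = 12, d_2 = (234 - 12^2)/9 = 90/9 = 10, a_2 = floor((15 + 12)/10) = 2.
  m_3 = 10*2 - 12 = 8, d_3 = (234 - 8^2)/10 = 170/10 = 17, a_3 = floor((15 + 8)/17) = 1.
  m_4 = 17*1 - 8 = 9, d_4 = (234 - 9^2)/17 = 153/17 = 9, a_4 = floor((15 + 9)/9) = 2.
  m_5 = 9*2 - 9 = 9, d_5 = (234 - 9^2)/9 = 153/9 = 17, a_5 = floor((15 + 9)/17) = 1.
  m_6 = 17*1 - 9 = 8, d_6 = (234 - 8^2)/17 = 170/17 = 10, a_6 = floor((15 + 8)/10) = 2.
  m_7 = 10*2 - 8 = 12, d_7 = (234 - 12^2)/10 = 90/10 = 9, a_7 = floor((15 + 12)/9) = 3.
  m_8 = 9*3 - 12 = 15, d_8 = (234 - 15^2)/9 = 9/9 = 1, a_8 = floor((15 + 15)/1) = 30.
  m_9 = 1*30 - 15 = 15, d_9 = (234 - 15^2)/1 = 9/1 = 9: (m_9, d_9) = (m_1, d_1) = (15, 9), so from here the quotients repeat a_1, ..., a_8; the period length is 8.
So sqrt(234) = [15; (3, 2, 1, 2, 1, 2, 3, 30)] with period length k = 8.
k is even, so the fundamental solution of x^2 - 234y^2 = 1 is (p_{k-1}, q_{k-1}) = (p_7, q_7); compute convergents through index 7.
Convergents (p_i = a_i*p_{i-1} + p_{i-2}, q_i = a_i*q_{i-1} + q_{i-2} with p_{-2}=0, p_{-1}=1, q_{-2}=1, q_{-1}=0):
  i=0: a_0=15, p_0 = 15*1 + 0 = 15, q_0 = 15*0 + 1 = 1.
  i=1: a_1=3, p_1 = 3*15 + 1 = 46, q_1 = 3*1 + 0 = 3.
  i=2: a_2=2, p_2 = 2*46 + 15 = 107, q_2 = 2*3 + 1 = 7.
  i=3: a_3=1, p_3 = 1*107 + 46 = 153, q_3 = 1*7 + 3 = 10.
  i=4: a_4=2, p_4 = 2*153 + 107 = 413, q_4 = 2*10 + 7 = 27.
  i=5: a_5=1, p_5 = 1*413 + 153 = 566, q_5 = 1*27 + 10 = 37.
  i=6: a_6=2, p_6 = 2*566 + 413 = 1545, q_6 = 2*37 + 27 = 101.
  i=7: a_7=3, p_7 = 3*1545 + 566 = 5201, q_7 = 3*101 + 37 = 340.
Check: 5201^2 - 234*340^2 = 27050401 - 27050400 = 1, so (x, y) = (5201, 340) solves the equation, and by the theorem it is the least positive solution.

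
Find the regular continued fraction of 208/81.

[2; 1, 1, 3, 5, 2]

Run the Euclidean algorithm on 208 and 81; the successive quotients are the partial quotients a_0, a_1, ... (each step inverts the fractional part left over by the previous one):
  208 = 2*81 + 46, so a_0 = 2.
  81 = 1*46 + 35, so a_1 = 1.
  46 = 1*35 + 11, so a_2 = 1.
  35 = 3*11 + 2, so a_3 = 3.
  11 = 5*2 + 1, so a_4 = 5.
  2 = 2*1 + 0, so a_5 = 2.
The remainder reaches 0 after 6 divisions, so the expansion has 6 partial quotients, read off in order.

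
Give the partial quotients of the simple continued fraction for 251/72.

[3; 2, 17, 2]

Run the Euclidean algorithm on 251 and 72; the successive quotients are the partial quotients a_0, a_1, ... (each step inverts the fractional part left over by the previous one):
  251 = 3*72 + 35, so a_0 = 3.
  72 = 2*35 + 2, so a_1 = 2.
  35 = 17*2 + 1, so a_2 = 17.
  2 = 2*1 + 0, so a_3 = 2.
The remainder reaches 0 after 4 divisions, so the expansion has 4 partial quotients, read off in order.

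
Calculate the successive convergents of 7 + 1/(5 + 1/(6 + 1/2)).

Using the convergent recurrence p_i = a_i*p_{i-1} + p_{i-2}, q_i = a_i*q_{i-1} + q_{i-2} with p_{-2}=0, p_{-1}=1, q_{-2}=1, q_{-1}=0:
  i=0: a_0=7, p_0 = 7*1 + 0 = 7, q_0 = 7*0 + 1 = 1.
  i=1: a_1=5, p_1 = 5*7 + 1 = 36, q_1 = 5*1 + 0 = 5.
  i=2: a_2=6, p_2 = 6*36 + 7 = 223, q_2 = 6*5 + 1 = 31.
  i=3: a_3=2, p_3 = 2*223 + 36 = 482, q_3 = 2*31 + 5 = 67.

7/1, 36/5, 223/31, 482/67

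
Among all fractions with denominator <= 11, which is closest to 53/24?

11/5

Expand x = 53/24 as a continued fraction with the Euclidean algorithm:
  53 = 2*24 + 5, so a_0 = 2.
  24 = 4*5 + 4, so a_1 = 4.
  5 = 1*4 + 1, so a_2 = 1.
  4 = 4*1 + 0, so a_3 = 4.
so x = [2; 4, 1, 4].
Convergents (p_i = a_i*p_{i-1} + p_{i-2}, q_i = a_i*q_{i-1} + q_{i-2} with p_{-2}=0, p_{-1}=1, q_{-2}=1, q_{-1}=0), until the denominator exceeds 11:
  i=0: a_0=2, p_0 = 2*1 + 0 = 2, q_0 = 2*0 + 1 = 1.
  i=1: a_1=4, p_1 = 4*2 + 1 = 9, q_1 = 4*1 + 0 = 4.
  i=2: a_2=1, p_2 = 1*9 + 2 = 11, q_2 = 1*4 + 1 = 5.
  i=3: a_3=4, p_3 = 4*11 + 9 = 53, q_3 = 4*5 + 4 = 24.
q_3 = 24 > 11, so the last convergent with denominator <= 11 is p_2/q_2 = 11/5.
The closest fraction with denominator <= 11 is either p_2/q_2 or the intermediate fraction (k*p_2 + p_1)/(k*q_2 + q_1) with the largest k >= 1 whose denominator stays <= 11; these approach x as k grows, and every other convergent or intermediate fraction in range is farther away.
Largest k: floor((11 - q_1)/q_2) = floor((11 - 4)/5) = 1.
That gives (1*11 + 9)/(1*5 + 4) = 20/9.
Compare the errors: |x - 11/5| = |53*5 - 11*24|/(24*5) = 1/120, and |x - 20/9| = |53*9 - 20*24|/(24*9) = 3/216.
Cross-multiplying, 1*216 = 216 < 360 = 3*120, so 1/120 is smaller: the convergent 11/5 is closer to x than 20/9.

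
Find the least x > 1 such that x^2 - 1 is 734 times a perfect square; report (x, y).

(x, y) = (10394175, 383656)

First expand sqrt(734) as a continued fraction. With x_i = (sqrt(734) + m_i)/d_i and (m_0, d_0) = (0, 1): a_0 = floor(sqrt(734)) = 27, since 27^2 = 729 <= 734 < 784 = 28^2.
Iterate m_{i+1} = d_i*a_i - m_i, d_{i+1} = (734 - m_{i+1}^2)/d_i, a_{i+1} = floor((a_0 + m_{i+1})/d_{i+1}):
  m_1 = 1*27 - 0 = 27, d_1 = (734 - 27^2)/1 = 5/1 = 5, a_1 = floor((27 + 27)/5) = 10.
  m_2 = 5*10 - 27 = 23, d_2 = (734 - 23^2)/5 = 205/5 = 41, a_2 = floor((27 + 23)/41) = 1.
  m_3 = 41*1 - 23 = 18, d_3 = (734 - 18^2)/41 = 410/41 = 10, a_3 = floor((27 + 18)/10) = 4.
  m_4 = 10*4 - 18 = 22, d_4 = (734 - 22^2)/10 = 250/10 = 25, a_4 = floor((27 + 22)/25) = 1.
  m_5 = 25*1 - 22 = 3, d_5 = (734 - 3^2)/25 = 725/25 = 29, a_5 = floor((27 + 3)/29) = 1.
  m_6 = 29*1 - 3 = 26, d_6 = (734 - 26^2)/29 = 58/29 = 2, a_6 = floor((27 + 26)/2) = 26.
  m_7 = 2*26 - 26 = 26, d_7 = (734 - 26^2)/2 = 58/2 = 29, a_7 = floor((27 + 26)/29) = 1.
  m_8 = 29*1 - 26 = 3, d_8 = (734 - 3^2)/29 = 725/29 = 25, a_8 = floor((27 + 3)/25) = 1.
  m_9 = 25*1 - 3 = 22, d_9 = (734 - 22^2)/25 = 250/25 = 10, a_9 = floor((27 + 22)/10) = 4.
  m_10 = 10*4 - 22 = 18, d_10 = (734 - 18^2)/10 = 410/10 = 41, a_10 = floor((27 + 18)/41) = 1.
  m_11 = 41*1 - 18 = 23, d_11 = (734 - 23^2)/41 = 205/41 = 5, a_11 = floor((27 + 23)/5) = 10.
  m_12 = 5*10 - 23 = 27, d_12 = (734 - 27^2)/5 = 5/5 = 1, a_12 = floor((27 + 27)/1) = 54.
  m_13 = 1*54 - 27 = 27, d_13 = (734 - 27^2)/1 = 5/1 = 5: (m_13, d_13) = (m_1, d_1) = (27, 5), so from here the quotients repeat a_1, ..., a_12; the period length is 12.
So sqrt(734) = [27; (10, 1, 4, 1, 1, 26, 1, 1, 4, 1, 10, 54)] with period length k = 12.
k is even, so the fundamental solution of x^2 - 734y^2 = 1 is (p_{k-1}, q_{k-1}) = (p_11, q_11); compute convergents through index 11.
Convergents (p_i = a_i*p_{i-1} + p_{i-2}, q_i = a_i*q_{i-1} + q_{i-2} with p_{-2}=0, p_{-1}=1, q_{-2}=1, q_{-1}=0):
  i=0: a_0=27, p_0 = 27*1 + 0 = 27, q_0 = 27*0 + 1 = 1.
  i=1: a_1=10, p_1 = 10*27 + 1 = 271, q_1 = 10*1 + 0 = 10.
  i=2: a_2=1, p_2 = 1*271 + 27 = 298, q_2 = 1*10 + 1 = 11.
  i=3: a_3=4, p_3 = 4*298 + 271 = 1463, q_3 = 4*11 + 10 = 54.
  i=4: a_4=1, p_4 = 1*1463 + 298 = 1761, q_4 = 1*54 + 11 = 65.
  i=5: a_5=1, p_5 = 1*1761 + 1463 = 3224, q_5 = 1*65 + 54 = 119.
  i=6: a_6=26, p_6 = 26*3224 + 1761 = 85585, q_6 = 26*119 + 65 = 3159.
  i=7: a_7=1, p_7 = 1*85585 + 3224 = 88809, q_7 = 1*3159 + 119 = 3278.
  i=8: a_8=1, p_8 = 1*88809 + 85585 = 174394, q_8 = 1*3278 + 3159 = 6437.
  i=9: a_9=4, p_9 = 4*174394 + 88809 = 786385, q_9 = 4*6437 + 3278 = 29026.
  i=10: a_10=1, p_10 = 1*786385 + 174394 = 960779, q_10 = 1*29026 + 6437 = 35463.
  i=11: a_11=10, p_11 = 10*960779 + 786385 = 10394175, q_11 = 10*35463 + 29026 = 383656.
Check: 10394175^2 - 734*383656^2 = 108038873930625 - 108038873930624 = 1, so (x, y) = (10394175, 383656) solves the equation, and by the theorem it is the least positive solution.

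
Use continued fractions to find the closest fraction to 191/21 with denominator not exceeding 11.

Expand x = 191/21 as a continued fraction with the Euclidean algorithm:
  191 = 9*21 + 2, so a_0 = 9.
  21 = 10*2 + 1, so a_1 = 10.
  2 = 2*1 + 0, so a_2 = 2.
so x = [9; 10, 2].
Convergents (p_i = a_i*p_{i-1} + p_{i-2}, q_i = a_i*q_{i-1} + q_{i-2} with p_{-2}=0, p_{-1}=1, q_{-2}=1, q_{-1}=0), until the denominator exceeds 11:
  i=0: a_0=9, p_0 = 9*1 + 0 = 9, q_0 = 9*0 + 1 = 1.
  i=1: a_1=10, p_1 = 10*9 + 1 = 91, q_1 = 10*1 + 0 = 10.
  i=2: a_2=2, p_2 = 2*91 + 9 = 191, q_2 = 2*10 + 1 = 21.
q_2 = 21 > 11, so the last convergent with denominator <= 11 is p_1/q_1 = 91/10.
The closest fraction with denominator <= 11 is either p_1/q_1 or the intermediate fraction (k*p_1 + p_0)/(k*q_1 + q_0) with the largest k >= 1 whose denominator stays <= 11; these approach x as k grows, and every other convergent or intermediate fraction in range is farther away.
Largest k: floor((11 - q_0)/q_1) = floor((11 - 1)/10) = 1.
That gives (1*91 + 9)/(1*10 + 1) = 100/11.
Compare the errors: |x - 91/10| = |191*10 - 91*21|/(21*10) = 1/210, and |x - 100/11| = |191*11 - 100*21|/(21*11) = 1/231.
Cross-multiplying, 1*210 = 210 < 231 = 1*231, so 1/231 is smaller: the intermediate fraction 100/11 is closer to x than 91/10.

100/11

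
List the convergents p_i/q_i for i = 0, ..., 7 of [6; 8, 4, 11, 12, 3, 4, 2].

6/1, 49/8, 202/33, 2271/371, 27454/4485, 84633/13826, 365986/59789, 816605/133404

Using the convergent recurrence p_i = a_i*p_{i-1} + p_{i-2}, q_i = a_i*q_{i-1} + q_{i-2} with p_{-2}=0, p_{-1}=1, q_{-2}=1, q_{-1}=0:
  i=0: a_0=6, p_0 = 6*1 + 0 = 6, q_0 = 6*0 + 1 = 1.
  i=1: a_1=8, p_1 = 8*6 + 1 = 49, q_1 = 8*1 + 0 = 8.
  i=2: a_2=4, p_2 = 4*49 + 6 = 202, q_2 = 4*8 + 1 = 33.
  i=3: a_3=11, p_3 = 11*202 + 49 = 2271, q_3 = 11*33 + 8 = 371.
  i=4: a_4=12, p_4 = 12*2271 + 202 = 27454, q_4 = 12*371 + 33 = 4485.
  i=5: a_5=3, p_5 = 3*27454 + 2271 = 84633, q_5 = 3*4485 + 371 = 13826.
  i=6: a_6=4, p_6 = 4*84633 + 27454 = 365986, q_6 = 4*13826 + 4485 = 59789.
  i=7: a_7=2, p_7 = 2*365986 + 84633 = 816605, q_7 = 2*59789 + 13826 = 133404.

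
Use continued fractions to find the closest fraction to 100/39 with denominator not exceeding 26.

Expand x = 100/39 as a continued fraction with the Euclidean algorithm:
  100 = 2*39 + 22, so a_0 = 2.
  39 = 1*22 + 17, so a_1 = 1.
  22 = 1*17 + 5, so a_2 = 1.
  17 = 3*5 + 2, so a_3 = 3.
  5 = 2*2 + 1, so a_4 = 2.
  2 = 2*1 + 0, so a_5 = 2.
so x = [2; 1, 1, 3, 2, 2].
Convergents (p_i = a_i*p_{i-1} + p_{i-2}, q_i = a_i*q_{i-1} + q_{i-2} with p_{-2}=0, p_{-1}=1, q_{-2}=1, q_{-1}=0), until the denominator exceeds 26:
  i=0: a_0=2, p_0 = 2*1 + 0 = 2, q_0 = 2*0 + 1 = 1.
  i=1: a_1=1, p_1 = 1*2 + 1 = 3, q_1 = 1*1 + 0 = 1.
  i=2: a_2=1, p_2 = 1*3 + 2 = 5, q_2 = 1*1 + 1 = 2.
  i=3: a_3=3, p_3 = 3*5 + 3 = 18, q_3 = 3*2 + 1 = 7.
  i=4: a_4=2, p_4 = 2*18 + 5 = 41, q_4 = 2*7 + 2 = 16.
  i=5: a_5=2, p_5 = 2*41 + 18 = 100, q_5 = 2*16 + 7 = 39.
q_5 = 39 > 26, so the last convergent with denominator <= 26 is p_4/q_4 = 41/16.
The closest fraction with denominator <= 26 is either p_4/q_4 or the intermediate fraction (k*p_4 + p_3)/(k*q_4 + q_3) with the largest k >= 1 whose denominator stays <= 26; these approach x as k grows, and every other convergent or intermediate fraction in range is farther away.
Largest k: floor((26 - q_3)/q_4) = floor((26 - 7)/16) = 1.
That gives (1*41 + 18)/(1*16 + 7) = 59/23.
Compare the errors: |x - 41/16| = |100*16 - 41*39|/(39*16) = 1/624, and |x - 59/23| = |100*23 - 59*39|/(39*23) = 1/897.
Cross-multiplying, 1*624 = 624 < 897 = 1*897, so 1/897 is smaller: the intermediate fraction 59/23 is closer to x than 41/16.

59/23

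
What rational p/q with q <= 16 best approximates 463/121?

Expand x = 463/121 as a continued fraction with the Euclidean algorithm:
  463 = 3*121 + 100, so a_0 = 3.
  121 = 1*100 + 21, so a_1 = 1.
  100 = 4*21 + 16, so a_2 = 4.
  21 = 1*16 + 5, so a_3 = 1.
  16 = 3*5 + 1, so a_4 = 3.
  5 = 5*1 + 0, so a_5 = 5.
so x = [3; 1, 4, 1, 3, 5].
Convergents (p_i = a_i*p_{i-1} + p_{i-2}, q_i = a_i*q_{i-1} + q_{i-2} with p_{-2}=0, p_{-1}=1, q_{-2}=1, q_{-1}=0), until the denominator exceeds 16:
  i=0: a_0=3, p_0 = 3*1 + 0 = 3, q_0 = 3*0 + 1 = 1.
  i=1: a_1=1, p_1 = 1*3 + 1 = 4, q_1 = 1*1 + 0 = 1.
  i=2: a_2=4, p_2 = 4*4 + 3 = 19, q_2 = 4*1 + 1 = 5.
  i=3: a_3=1, p_3 = 1*19 + 4 = 23, q_3 = 1*5 + 1 = 6.
  i=4: a_4=3, p_4 = 3*23 + 19 = 88, q_4 = 3*6 + 5 = 23.
q_4 = 23 > 16, so the last convergent with denominator <= 16 is p_3/q_3 = 23/6.
The closest fraction with denominator <= 16 is either p_3/q_3 or the intermediate fraction (k*p_3 + p_2)/(k*q_3 + q_2) with the largest k >= 1 whose denominator stays <= 16; these approach x as k grows, and every other convergent or intermediate fraction in range is farther away.
Largest k: floor((16 - q_2)/q_3) = floor((16 - 5)/6) = 1.
That gives (1*23 + 19)/(1*6 + 5) = 42/11.
Compare the errors: |x - 23/6| = |463*6 - 23*121|/(121*6) = 5/726, and |x - 42/11| = |463*11 - 42*121|/(121*11) = 11/1331.
Cross-multiplying, 5*1331 = 6655 < 7986 = 11*726, so 5/726 is smaller: the convergent 23/6 is closer to x than 42/11.

23/6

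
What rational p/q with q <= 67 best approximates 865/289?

Expand x = 865/289 as a continued fraction with the Euclidean algorithm:
  865 = 2*289 + 287, so a_0 = 2.
  289 = 1*287 + 2, so a_1 = 1.
  287 = 143*2 + 1, so a_2 = 143.
  2 = 2*1 + 0, so a_3 = 2.
so x = [2; 1, 143, 2].
Convergents (p_i = a_i*p_{i-1} + p_{i-2}, q_i = a_i*q_{i-1} + q_{i-2} with p_{-2}=0, p_{-1}=1, q_{-2}=1, q_{-1}=0), until the denominator exceeds 67:
  i=0: a_0=2, p_0 = 2*1 + 0 = 2, q_0 = 2*0 + 1 = 1.
  i=1: a_1=1, p_1 = 1*2 + 1 = 3, q_1 = 1*1 + 0 = 1.
  i=2: a_2=143, p_2 = 143*3 + 2 = 431, q_2 = 143*1 + 1 = 144.
q_2 = 144 > 67, so the last convergent with denominator <= 67 is p_1/q_1 = 3/1.
The closest fraction with denominator <= 67 is either p_1/q_1 or the intermediate fraction (k*p_1 + p_0)/(k*q_1 + q_0) with the largest k >= 1 whose denominator stays <= 67; these approach x as k grows, and every other convergent or intermediate fraction in range is farther away.
Largest k: floor((67 - q_0)/q_1) = floor((67 - 1)/1) = 66.
That gives (66*3 + 2)/(66*1 + 1) = 200/67.
Compare the errors: |x - 3/1| = |865*1 - 3*289|/(289*1) = 2/289, and |x - 200/67| = |865*67 - 200*289|/(289*67) = 155/19363.
Cross-multiplying, 2*19363 = 38726 < 44795 = 155*289, so 2/289 is smaller: the convergent 3/1 is closer to x than 200/67.

3/1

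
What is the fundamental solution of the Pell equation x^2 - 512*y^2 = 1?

(x, y) = (665857, 29427)

First expand sqrt(512) as a continued fraction. With x_i = (sqrt(512) + m_i)/d_i and (m_0, d_0) = (0, 1): a_0 = floor(sqrt(512)) = 22, since 22^2 = 484 <= 512 < 529 = 23^2.
Iterate m_{i+1} = d_i*a_i - m_i, d_{i+1} = (512 - m_{i+1}^2)/d_i, a_{i+1} = floor((a_0 + m_{i+1})/d_{i+1}):
  m_1 = 1*22 - 0 = 22, d_1 = (512 - 22^2)/1 = 28/1 = 28, a_1 = floor((22 + 22)/28) = 1.
  m_2 = 28*1 - 22 = 6, d_2 = (512 - 6^2)/28 = 476/28 = 17, a_2 = floor((22 + 6)/17) = 1.
  m_3 = 17*1 - 6 = 11, d_3 = (512 - 11^2)/17 = 391/17 = 23, a_3 = floor((22 + 11)/23) = 1.
  m_4 = 23*1 - 11 = 12, d_4 = (512 - 12^2)/23 = 368/23 = 16, a_4 = floor((22 + 12)/16) = 2.
  m_5 = 16*2 - 12 = 20, d_5 = (512 - 20^2)/16 = 112/16 = 7, a_5 = floor((22 + 20)/7) = 6.
  m_6 = 7*6 - 20 = 22, d_6 = (512 - 22^2)/7 = 28/7 = 4, a_6 = floor((22 + 22)/4) = 11.
  m_7 = 4*11 - 22 = 22, d_7 = (512 - 22^2)/4 = 28/4 = 7, a_7 = floor((22 + 22)/7) = 6.
  m_8 = 7*6 - 22 = 20, d_8 = (512 - 20^2)/7 = 112/7 = 16, a_8 = floor((22 + 20)/16) = 2.
  m_9 = 16*2 - 20 = 12, d_9 = (512 - 12^2)/16 = 368/16 = 23, a_9 = floor((22 + 12)/23) = 1.
  m_10 = 23*1 - 12 = 11, d_10 = (512 - 11^2)/23 = 391/23 = 17, a_10 = floor((22 + 11)/17) = 1.
  m_11 = 17*1 - 11 = 6, d_11 = (512 - 6^2)/17 = 476/17 = 28, a_11 = floor((22 + 6)/28) = 1.
  m_12 = 28*1 - 6 = 22, d_12 = (512 - 22^2)/28 = 28/28 = 1, a_12 = floor((22 + 22)/1) = 44.
  m_13 = 1*44 - 22 = 22, d_13 = (512 - 22^2)/1 = 28/1 = 28: (m_13, d_13) = (m_1, d_1) = (22, 28), so from here the quotients repeat a_1, ..., a_12; the period length is 12.
So sqrt(512) = [22; (1, 1, 1, 2, 6, 11, 6, 2, 1, 1, 1, 44)] with period length k = 12.
k is even, so the fundamental solution of x^2 - 512y^2 = 1 is (p_{k-1}, q_{k-1}) = (p_11, q_11); compute convergents through index 11.
Convergents (p_i = a_i*p_{i-1} + p_{i-2}, q_i = a_i*q_{i-1} + q_{i-2} with p_{-2}=0, p_{-1}=1, q_{-2}=1, q_{-1}=0):
  i=0: a_0=22, p_0 = 22*1 + 0 = 22, q_0 = 22*0 + 1 = 1.
  i=1: a_1=1, p_1 = 1*22 + 1 = 23, q_1 = 1*1 + 0 = 1.
  i=2: a_2=1, p_2 = 1*23 + 22 = 45, q_2 = 1*1 + 1 = 2.
  i=3: a_3=1, p_3 = 1*45 + 23 = 68, q_3 = 1*2 + 1 = 3.
  i=4: a_4=2, p_4 = 2*68 + 45 = 181, q_4 = 2*3 + 2 = 8.
  i=5: a_5=6, p_5 = 6*181 + 68 = 1154, q_5 = 6*8 + 3 = 51.
  i=6: a_6=11, p_6 = 11*1154 + 181 = 12875, q_6 = 11*51 + 8 = 569.
  i=7: a_7=6, p_7 = 6*12875 + 1154 = 78404, q_7 = 6*569 + 51 = 3465.
  i=8: a_8=2, p_8 = 2*78404 + 12875 = 169683, q_8 = 2*3465 + 569 = 7499.
  i=9: a_9=1, p_9 = 1*169683 + 78404 = 248087, q_9 = 1*7499 + 3465 = 10964.
  i=10: a_10=1, p_10 = 1*248087 + 169683 = 417770, q_10 = 1*10964 + 7499 = 18463.
  i=11: a_11=1, p_11 = 1*417770 + 248087 = 665857, q_11 = 1*18463 + 10964 = 29427.
Check: 665857^2 - 512*29427^2 = 443365544449 - 443365544448 = 1, so (x, y) = (665857, 29427) solves the equation, and by the theorem it is the least positive solution.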